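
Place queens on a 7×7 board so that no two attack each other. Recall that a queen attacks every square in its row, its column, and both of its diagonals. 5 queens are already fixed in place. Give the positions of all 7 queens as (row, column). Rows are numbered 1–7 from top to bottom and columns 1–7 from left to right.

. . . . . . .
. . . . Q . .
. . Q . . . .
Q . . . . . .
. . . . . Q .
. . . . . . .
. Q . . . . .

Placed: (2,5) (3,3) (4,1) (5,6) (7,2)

(1,7) (2,5) (3,3) (4,1) (5,6) (6,4) (7,2)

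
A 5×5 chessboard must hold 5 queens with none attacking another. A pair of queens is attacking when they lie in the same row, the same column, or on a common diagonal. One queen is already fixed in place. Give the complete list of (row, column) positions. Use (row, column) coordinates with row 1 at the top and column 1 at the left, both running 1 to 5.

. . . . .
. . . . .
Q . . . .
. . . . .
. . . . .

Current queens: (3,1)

(1,2) (2,4) (3,1) (4,3) (5,5)

Row 1: attacked by (3,1)→{1,3}. Safe: 2, 4, 5. Place at column 2.
Row 2: attacked by (1,2)→{1,2,3}; (3,1)→{1,2}. Safe: 4, 5. Place at column 4.
Row 4: attacked by (1,2)→{2,5}; (2,4)→{2,4}; (3,1)→{1,2}. Safe: 3. Place at column 3.
Row 5: attacked by (1,2)→{2}; (2,4)→{1,4}; (3,1)→{1,3}; (4,3)→{2,3,4}. Safe: 5. Place at column 5.
Columns [2, 4, 1, 3, 5], r−c [-1, -2, 2, 1, 0], r+c [3, 6, 4, 7, 10] are all distinct, so no two queens attack.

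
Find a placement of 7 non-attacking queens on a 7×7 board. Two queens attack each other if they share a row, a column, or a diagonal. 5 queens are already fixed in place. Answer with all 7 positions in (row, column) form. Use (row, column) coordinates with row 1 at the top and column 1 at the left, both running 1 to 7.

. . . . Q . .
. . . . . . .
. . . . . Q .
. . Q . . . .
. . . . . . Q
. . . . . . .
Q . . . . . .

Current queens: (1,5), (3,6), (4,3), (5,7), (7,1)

(1,5) (2,2) (3,6) (4,3) (5,7) (6,4) (7,1)

Row 2: attacked by (1,5)→{4,5,6}; (3,6)→{5,6,7}; (4,3)→{1,3,5}; (5,7)→{4,7}; (7,1)→{1,6}. Safe: 2. Place at column 2.
Row 6: attacked by (1,5)→{5}; (2,2)→{2,6}; (3,6)→{3,6}; (4,3)→{1,3,5}; (5,7)→{6,7}; (7,1)→{1,2}. Safe: 4. Place at column 4.
Columns [5, 2, 6, 3, 7, 4, 1], r−c [-4, 0, -3, 1, -2, 2, 6], r+c [6, 4, 9, 7, 12, 10, 8] are all distinct, so no two queens attack.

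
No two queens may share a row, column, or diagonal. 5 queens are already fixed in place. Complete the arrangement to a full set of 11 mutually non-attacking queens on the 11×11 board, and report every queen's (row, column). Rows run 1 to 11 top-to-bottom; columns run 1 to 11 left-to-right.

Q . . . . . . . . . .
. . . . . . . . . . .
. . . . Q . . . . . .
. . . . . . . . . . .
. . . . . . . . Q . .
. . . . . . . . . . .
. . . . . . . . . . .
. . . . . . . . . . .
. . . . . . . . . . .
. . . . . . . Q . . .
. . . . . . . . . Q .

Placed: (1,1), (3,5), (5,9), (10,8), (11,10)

(1,1) (2,3) (3,5) (4,7) (5,9) (6,11) (7,2) (8,4) (9,6) (10,8) (11,10)

Row 2: attacked by (1,1)→{1,2}; (3,5)→{4,5,6}; (5,9)→{6,9}; (10,8)→{8}; (11,10)→{1,10}. Safe: 3, 7, 11. Place at column 3.
Row 4: attacked by (1,1)→{1,4}; (2,3)→{1,3,5}; (3,5)→{4,5,6}; (5,9)→{8,9,10}; (10,8)→{2,8}; (11,10)→{3,10}. Safe: 7, 11. Place at column 7.
Row 6: attacked by (1,1)→{1,6}; (2,3)→{3,7}; (3,5)→{2,5,8}; (4,7)→{5,7,9}; (5,9)→{8,9,10}; (10,8)→{4,8}; (11,10)→{5,10}. Safe: 11. Place at column 11.
Row 7: attacked by (1,1)→{1,7}; (2,3)→{3,8}; (3,5)→{1,5,9}; (4,7)→{4,7,10}; (5,9)→{7,9,11}; (6,11)→{10,11}; (10,8)→{5,8,11}; (11,10)→{6,10}. Safe: 2. Place at column 2.
Row 8: attacked by (1,1)→{1,8}; (2,3)→{3,9}; (3,5)→{5,10}; (4,7)→{3,7,11}; (5,9)→{6,9}; (6,11)→{9,11}; (7,2)→{1,2,3}; (10,8)→{6,8,10}; (11,10)→{7,10}. Safe: 4. Place at column 4.
Row 9: attacked by (1,1)→{1,9}; (2,3)→{3,10}; (3,5)→{5,11}; (4,7)→{2,7}; (5,9)→{5,9}; (6,11)→{8,11}; (7,2)→{2,4}; (8,4)→{3,4,5}; (10,8)→{7,8,9}; (11,10)→{8,10}. Safe: 6. Place at column 6.
Columns [1, 3, 5, 7, 9, 11, 2, 4, 6, 8, 10], r−c [0, -1, -2, -3, -4, -5, 5, 4, 3, 2, 1], r+c [2, 5, 8, 11, 14, 17, 9, 12, 15, 18, 21] are all distinct, so no two queens attack.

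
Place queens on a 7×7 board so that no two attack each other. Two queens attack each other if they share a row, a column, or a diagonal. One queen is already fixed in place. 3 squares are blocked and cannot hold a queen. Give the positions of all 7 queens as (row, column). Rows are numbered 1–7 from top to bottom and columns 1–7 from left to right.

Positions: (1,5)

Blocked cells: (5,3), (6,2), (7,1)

(1,5) (2,7) (3,2) (4,4) (5,6) (6,1) (7,3)

Row 2: attacked by (1,5)→{4,5,6}. Safe: 1, 2, 3, 7. Place at column 7.
Row 3: attacked by (1,5)→{3,5,7}; (2,7)→{6,7}. Safe: 1, 2, 4. Place at column 2.
Row 4: attacked by (1,5)→{2,5}; (2,7)→{5,7}; (3,2)→{1,2,3}. Safe: 4, 6. Place at column 4.
Row 5: attacked by (1,5)→{1,5}; (2,7)→{4,7}; (3,2)→{2,4}; (4,4)→{3,4,5}. Blocked: 3. Safe: 6. Place at column 6.
Row 6: attacked by (1,5)→{5}; (2,7)→{3,7}; (3,2)→{2,5}; (4,4)→{2,4,6}; (5,6)→{5,6,7}. Blocked: 2. Safe: 1. Place at column 1.
Row 7: attacked by (1,5)→{5}; (2,7)→{2,7}; (3,2)→{2,6}; (4,4)→{1,4,7}; (5,6)→{4,6}; (6,1)→{1,2}. Blocked: 1. Safe: 3. Place at column 3.
Columns [5, 7, 2, 4, 6, 1, 3], r−c [-4, -5, 1, 0, -1, 5, 4], r+c [6, 9, 5, 8, 11, 7, 10] are all distinct, so no two queens attack.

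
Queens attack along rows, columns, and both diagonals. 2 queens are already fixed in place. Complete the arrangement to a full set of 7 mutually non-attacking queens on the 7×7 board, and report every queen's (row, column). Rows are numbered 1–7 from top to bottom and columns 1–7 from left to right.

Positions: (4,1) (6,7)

(1,6) (2,2) (3,5) (4,1) (5,4) (6,7) (7,3)

Row 1: attacked by (4,1)→{1,4}; (6,7)→{2,7}. Safe: 3, 5, 6. Place at column 6.
Row 2: attacked by (1,6)→{5,6,7}; (4,1)→{1,3}; (6,7)→{3,7}. Safe: 2, 4. Place at column 2.
Row 3: attacked by (1,6)→{4,6}; (2,2)→{1,2,3}; (4,1)→{1,2}; (6,7)→{4,7}. Safe: 5. Place at column 5.
Row 5: attacked by (1,6)→{2,6}; (2,2)→{2,5}; (3,5)→{3,5,7}; (4,1)→{1,2}; (6,7)→{6,7}. Safe: 4. Place at column 4.
Row 7: attacked by (1,6)→{6}; (2,2)→{2,7}; (3,5)→{1,5}; (4,1)→{1,4}; (5,4)→{2,4,6}; (6,7)→{6,7}. Safe: 3. Place at column 3.
Columns [6, 2, 5, 1, 4, 7, 3], r−c [-5, 0, -2, 3, 1, -1, 4], r+c [7, 4, 8, 5, 9, 13, 10] are all distinct, so no two queens attack.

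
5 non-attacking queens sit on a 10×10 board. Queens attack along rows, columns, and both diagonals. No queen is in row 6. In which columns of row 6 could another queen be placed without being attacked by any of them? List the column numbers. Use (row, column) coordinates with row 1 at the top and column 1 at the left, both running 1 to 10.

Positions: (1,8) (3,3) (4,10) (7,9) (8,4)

(1,8) attacks row 6 at column 8 and diagonals 3.
(3,3) attacks row 6 at column 3 and diagonals 6.
(4,10) attacks row 6 at column 10 and diagonals 8.
(7,9) attacks row 6 at column 9 and diagonals 8, 10.
(8,4) attacks row 6 at column 4 and diagonals 2, 6.
Attacked columns: {2, 3, 4, 6, 8, 9, 10}. Safe: {1, 5, 7}.

columns 1, 5, 7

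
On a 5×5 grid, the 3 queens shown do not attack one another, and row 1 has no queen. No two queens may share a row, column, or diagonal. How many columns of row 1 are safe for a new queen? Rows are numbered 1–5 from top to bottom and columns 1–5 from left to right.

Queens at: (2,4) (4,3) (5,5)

1

(2,4) attacks row 1 at column 4 and diagonals 3, 5.
(4,3) attacks row 1 at column 3.
(5,5) attacks row 1 at column 5 and diagonals 1.
Attacked columns: {1, 3, 4, 5}. Safe: {2}.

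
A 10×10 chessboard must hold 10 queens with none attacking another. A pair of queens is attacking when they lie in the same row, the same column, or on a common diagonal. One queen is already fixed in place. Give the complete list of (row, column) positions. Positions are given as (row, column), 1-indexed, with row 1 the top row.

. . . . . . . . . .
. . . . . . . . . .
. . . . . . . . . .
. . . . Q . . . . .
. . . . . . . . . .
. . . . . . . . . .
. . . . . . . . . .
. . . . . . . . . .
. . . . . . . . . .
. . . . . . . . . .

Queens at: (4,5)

(1,1) (2,10) (3,7) (4,5) (5,8) (6,2) (7,9) (8,3) (9,6) (10,4)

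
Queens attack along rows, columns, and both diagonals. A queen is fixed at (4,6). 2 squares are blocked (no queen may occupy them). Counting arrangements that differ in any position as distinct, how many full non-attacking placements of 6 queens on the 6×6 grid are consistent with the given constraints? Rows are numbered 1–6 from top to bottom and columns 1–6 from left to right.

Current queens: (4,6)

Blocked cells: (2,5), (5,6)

1

Branch on row 1: col 1 → 0; col 2 → 0; col 4 → 0; col 5 → 1.
Sum: 0 + 0 + 0 + 1 = 1.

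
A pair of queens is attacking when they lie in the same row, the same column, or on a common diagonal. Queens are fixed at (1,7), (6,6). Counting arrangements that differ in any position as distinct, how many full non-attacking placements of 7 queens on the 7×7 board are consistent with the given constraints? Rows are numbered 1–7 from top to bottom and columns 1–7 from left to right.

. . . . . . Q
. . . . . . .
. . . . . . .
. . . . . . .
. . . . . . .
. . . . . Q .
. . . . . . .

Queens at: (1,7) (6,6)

1

Branch on row 2: col 1 → 0; col 3 → 0; col 4 → 1; col 5 → 0.
Sum: 0 + 0 + 1 + 0 = 1.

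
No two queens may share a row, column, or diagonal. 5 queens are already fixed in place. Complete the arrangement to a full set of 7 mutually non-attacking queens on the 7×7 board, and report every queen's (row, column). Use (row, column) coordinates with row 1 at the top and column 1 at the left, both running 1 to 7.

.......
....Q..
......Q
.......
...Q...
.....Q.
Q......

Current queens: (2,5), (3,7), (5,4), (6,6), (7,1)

Row 1: attacked by (2,5)→{4,5,6}; (3,7)→{5,7}; (5,4)→{4}; (6,6)→{1,6}; (7,1)→{1,7}. Safe: 2, 3. Place at column 3.
Row 4: attacked by (1,3)→{3,6}; (2,5)→{3,5,7}; (3,7)→{6,7}; (5,4)→{3,4,5}; (6,6)→{4,6}; (7,1)→{1,4}. Safe: 2. Place at column 2.
Columns [3, 5, 7, 2, 4, 6, 1], r−c [-2, -3, -4, 2, 1, 0, 6], r+c [4, 7, 10, 6, 9, 12, 8] are all distinct, so no two queens attack.

(1,3) (2,5) (3,7) (4,2) (5,4) (6,6) (7,1)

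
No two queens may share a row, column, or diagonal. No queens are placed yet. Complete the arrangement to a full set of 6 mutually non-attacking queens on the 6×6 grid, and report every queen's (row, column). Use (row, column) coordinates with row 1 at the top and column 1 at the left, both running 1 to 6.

(1,2) (2,4) (3,6) (4,1) (5,3) (6,5)

Row 1: Safe: 1, 2, 3, 4, 5, 6. Place at column 2.
Row 2: attacked by (1,2)→{1,2,3}. Safe: 4, 5, 6. Place at column 4.
Row 3: attacked by (1,2)→{2,4}; (2,4)→{3,4,5}. Safe: 1, 6. Place at column 6.
Row 4: attacked by (1,2)→{2,5}; (2,4)→{2,4,6}; (3,6)→{5,6}. Safe: 1, 3. Place at column 1.
Row 5: attacked by (1,2)→{2,6}; (2,4)→{1,4}; (3,6)→{4,6}; (4,1)→{1,2}. Safe: 3, 5. Place at column 3.
Row 6: attacked by (1,2)→{2}; (2,4)→{4}; (3,6)→{3,6}; (4,1)→{1,3}; (5,3)→{2,3,4}. Safe: 5. Place at column 5.
Columns [2, 4, 6, 1, 3, 5], r−c [-1, -2, -3, 3, 2, 1], r+c [3, 6, 9, 5, 8, 11] are all distinct, so no two queens attack.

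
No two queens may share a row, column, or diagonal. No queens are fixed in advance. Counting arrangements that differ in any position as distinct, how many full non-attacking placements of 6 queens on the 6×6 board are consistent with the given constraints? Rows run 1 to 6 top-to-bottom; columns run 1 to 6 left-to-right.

4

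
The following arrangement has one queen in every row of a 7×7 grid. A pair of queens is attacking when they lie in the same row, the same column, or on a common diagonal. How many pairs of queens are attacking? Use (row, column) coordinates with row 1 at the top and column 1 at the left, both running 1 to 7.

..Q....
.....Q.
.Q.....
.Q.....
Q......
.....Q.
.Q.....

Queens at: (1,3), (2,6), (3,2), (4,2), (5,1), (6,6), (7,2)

5

Same column: (2,6)–(6,6) (column 6); (3,2)–(4,2) (column 2); (3,2)–(7,2) (column 2); (4,2)–(7,2) (column 2).
Same diagonal: (4,2)–(5,1) (|4−5| = |2−1| = 1).
Total attacking pairs: 5.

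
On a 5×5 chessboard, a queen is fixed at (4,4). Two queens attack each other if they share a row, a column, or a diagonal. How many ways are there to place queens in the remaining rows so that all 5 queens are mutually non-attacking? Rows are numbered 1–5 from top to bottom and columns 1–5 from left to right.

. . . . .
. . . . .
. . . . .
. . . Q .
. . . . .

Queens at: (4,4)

Branch on row 1: col 2 → 0; col 3 → 1; col 5 → 1.
Sum: 0 + 1 + 1 = 2.

2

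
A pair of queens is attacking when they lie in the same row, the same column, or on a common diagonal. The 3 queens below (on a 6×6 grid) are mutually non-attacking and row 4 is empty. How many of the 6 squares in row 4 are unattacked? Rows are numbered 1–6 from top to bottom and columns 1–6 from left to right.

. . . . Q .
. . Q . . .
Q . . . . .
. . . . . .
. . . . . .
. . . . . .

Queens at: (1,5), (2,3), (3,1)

(1,5) attacks row 4 at column 5 and diagonals 2.
(2,3) attacks row 4 at column 3 and diagonals 1, 5.
(3,1) attacks row 4 at column 1 and diagonals 2.
Attacked columns: {1, 2, 3, 5}. Safe: {4, 6}.

2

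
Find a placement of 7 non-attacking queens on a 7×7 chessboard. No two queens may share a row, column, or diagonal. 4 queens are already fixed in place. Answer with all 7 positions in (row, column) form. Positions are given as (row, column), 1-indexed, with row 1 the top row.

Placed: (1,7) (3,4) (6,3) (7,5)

(1,7) (2,2) (3,4) (4,6) (5,1) (6,3) (7,5)

Row 2: attacked by (1,7)→{6,7}; (3,4)→{3,4,5}; (6,3)→{3,7}; (7,5)→{5}. Safe: 1, 2. Place at column 2.
Row 4: attacked by (1,7)→{4,7}; (2,2)→{2,4}; (3,4)→{3,4,5}; (6,3)→{1,3,5}; (7,5)→{2,5}. Safe: 6. Place at column 6.
Row 5: attacked by (1,7)→{3,7}; (2,2)→{2,5}; (3,4)→{2,4,6}; (4,6)→{5,6,7}; (6,3)→{2,3,4}; (7,5)→{3,5,7}. Safe: 1. Place at column 1.
Columns [7, 2, 4, 6, 1, 3, 5], r−c [-6, 0, -1, -2, 4, 3, 2], r+c [8, 4, 7, 10, 6, 9, 12] are all distinct, so no two queens attack.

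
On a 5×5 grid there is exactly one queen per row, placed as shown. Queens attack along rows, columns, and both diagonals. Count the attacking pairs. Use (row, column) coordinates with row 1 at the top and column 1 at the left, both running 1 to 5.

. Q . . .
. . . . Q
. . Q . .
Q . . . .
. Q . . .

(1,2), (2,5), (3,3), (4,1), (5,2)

3

Same column: (1,2)–(5,2) (column 2).
Same diagonal: (2,5)–(5,2) (|2−5| = |5−2| = 3); (4,1)–(5,2) (|4−5| = |1−2| = 1).
Total attacking pairs: 3.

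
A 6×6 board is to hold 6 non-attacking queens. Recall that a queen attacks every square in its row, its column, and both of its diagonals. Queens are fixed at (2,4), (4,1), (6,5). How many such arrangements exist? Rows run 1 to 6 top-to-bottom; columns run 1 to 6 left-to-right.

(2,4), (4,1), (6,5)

1

Branch on row 1: col 2 → 1; col 6 → 0.
Sum: 1 + 0 = 1.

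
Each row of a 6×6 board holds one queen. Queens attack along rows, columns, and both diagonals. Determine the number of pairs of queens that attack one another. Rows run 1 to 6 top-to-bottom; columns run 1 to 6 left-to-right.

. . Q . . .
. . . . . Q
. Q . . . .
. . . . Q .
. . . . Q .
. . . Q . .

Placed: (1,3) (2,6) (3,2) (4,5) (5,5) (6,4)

Same column: (4,5)–(5,5) (column 5).
Same diagonal: (5,5)–(6,4) (|5−6| = |5−4| = 1).
Total attacking pairs: 2.

2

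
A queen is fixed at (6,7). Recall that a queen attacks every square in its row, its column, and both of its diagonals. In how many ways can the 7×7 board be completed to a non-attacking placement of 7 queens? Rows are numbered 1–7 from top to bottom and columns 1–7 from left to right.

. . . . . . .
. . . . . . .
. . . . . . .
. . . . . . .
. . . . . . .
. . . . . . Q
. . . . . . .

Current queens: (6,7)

Branch on row 1: col 1 → 1; col 3 → 2; col 4 → 2; col 5 → 1; col 6 → 1.
Sum: 1 + 2 + 2 + 1 + 1 = 7.

7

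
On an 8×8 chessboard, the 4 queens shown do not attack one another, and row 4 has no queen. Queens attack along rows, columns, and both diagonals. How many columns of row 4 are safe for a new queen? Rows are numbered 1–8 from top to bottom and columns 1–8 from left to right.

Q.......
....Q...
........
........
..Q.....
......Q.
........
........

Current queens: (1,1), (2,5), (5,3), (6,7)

2

(1,1) attacks row 4 at column 1 and diagonals 4.
(2,5) attacks row 4 at column 5 and diagonals 3, 7.
(5,3) attacks row 4 at column 3 and diagonals 2, 4.
(6,7) attacks row 4 at column 7 and diagonals 5.
Attacked columns: {1, 2, 3, 4, 5, 7}. Safe: {6, 8}.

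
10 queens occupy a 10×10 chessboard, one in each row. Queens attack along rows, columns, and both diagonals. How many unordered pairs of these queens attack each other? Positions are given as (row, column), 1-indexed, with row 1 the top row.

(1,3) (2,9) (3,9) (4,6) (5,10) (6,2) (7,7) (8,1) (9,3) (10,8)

4

Same column: (1,3)–(9,3) (column 3); (2,9)–(3,9) (column 9).
Same diagonal: (1,3)–(4,6) (|1−4| = |3−6| = 3); (3,9)–(9,3) (|3−9| = |9−3| = 6).
Total attacking pairs: 4.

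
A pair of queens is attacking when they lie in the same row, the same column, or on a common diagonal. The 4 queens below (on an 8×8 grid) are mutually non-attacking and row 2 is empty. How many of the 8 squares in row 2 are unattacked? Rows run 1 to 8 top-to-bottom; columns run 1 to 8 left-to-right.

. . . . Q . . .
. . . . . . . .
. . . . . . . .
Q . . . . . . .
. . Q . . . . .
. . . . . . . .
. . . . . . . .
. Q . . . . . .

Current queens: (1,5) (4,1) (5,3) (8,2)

(1,5) attacks row 2 at column 5 and diagonals 4, 6.
(4,1) attacks row 2 at column 1 and diagonals 3.
(5,3) attacks row 2 at column 3 and diagonals 6.
(8,2) attacks row 2 at column 2 and diagonals 8.
Attacked columns: {1, 2, 3, 4, 5, 6, 8}. Safe: {7}.

1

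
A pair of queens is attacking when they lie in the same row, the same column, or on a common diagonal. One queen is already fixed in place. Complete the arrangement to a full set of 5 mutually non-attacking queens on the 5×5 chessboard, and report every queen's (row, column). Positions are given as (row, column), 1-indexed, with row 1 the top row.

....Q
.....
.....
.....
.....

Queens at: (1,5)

Row 2: attacked by (1,5)→{4,5}. Safe: 1, 2, 3. Place at column 3.
Row 3: attacked by (1,5)→{3,5}; (2,3)→{2,3,4}. Safe: 1. Place at column 1.
Row 4: attacked by (1,5)→{2,5}; (2,3)→{1,3,5}; (3,1)→{1,2}. Safe: 4. Place at column 4.
Row 5: attacked by (1,5)→{1,5}; (2,3)→{3}; (3,1)→{1,3}; (4,4)→{3,4,5}. Safe: 2. Place at column 2.
Columns [5, 3, 1, 4, 2], r−c [-4, -1, 2, 0, 3], r+c [6, 5, 4, 8, 7] are all distinct, so no two queens attack.

(1,5) (2,3) (3,1) (4,4) (5,2)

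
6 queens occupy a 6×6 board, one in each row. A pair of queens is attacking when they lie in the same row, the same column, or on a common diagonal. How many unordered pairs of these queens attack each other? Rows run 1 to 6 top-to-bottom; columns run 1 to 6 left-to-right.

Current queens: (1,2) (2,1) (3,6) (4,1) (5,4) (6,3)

7

Same column: (2,1)–(4,1) (column 1).
Same diagonal: (1,2)–(2,1) (|1−2| = |2−1| = 1); (2,1)–(5,4) (|2−5| = |1−4| = 3); (3,6)–(5,4) (|3−5| = |6−4| = 2); (3,6)–(6,3) (|3−6| = |6−3| = 3); (4,1)–(6,3) (|4−6| = |1−3| = 2); (5,4)–(6,3) (|5−6| = |4−3| = 1).
Total attacking pairs: 7.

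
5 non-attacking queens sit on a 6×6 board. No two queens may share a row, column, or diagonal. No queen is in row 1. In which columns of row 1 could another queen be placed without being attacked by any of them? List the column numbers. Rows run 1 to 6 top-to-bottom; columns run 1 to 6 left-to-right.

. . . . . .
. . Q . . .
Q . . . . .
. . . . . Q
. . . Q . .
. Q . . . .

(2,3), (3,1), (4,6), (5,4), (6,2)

columns 5

(2,3) attacks row 1 at column 3 and diagonals 2, 4.
(3,1) attacks row 1 at column 1 and diagonals 3.
(4,6) attacks row 1 at column 6 and diagonals 3.
(5,4) attacks row 1 at column 4.
(6,2) attacks row 1 at column 2.
Attacked columns: {1, 2, 3, 4, 6}. Safe: {5}.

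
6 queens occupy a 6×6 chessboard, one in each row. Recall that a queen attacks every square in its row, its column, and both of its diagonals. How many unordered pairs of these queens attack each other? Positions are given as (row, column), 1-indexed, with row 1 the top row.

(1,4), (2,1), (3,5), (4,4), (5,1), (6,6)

4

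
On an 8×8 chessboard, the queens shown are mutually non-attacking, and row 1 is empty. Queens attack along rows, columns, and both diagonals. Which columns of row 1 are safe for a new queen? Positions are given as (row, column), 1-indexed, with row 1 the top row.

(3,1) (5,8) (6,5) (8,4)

(3,1) attacks row 1 at column 1 and diagonals 3.
(5,8) attacks row 1 at column 8 and diagonals 4.
(6,5) attacks row 1 at column 5.
(8,4) attacks row 1 at column 4.
Attacked columns: {1, 3, 4, 5, 8}. Safe: {2, 6, 7}.

columns 2, 6, 7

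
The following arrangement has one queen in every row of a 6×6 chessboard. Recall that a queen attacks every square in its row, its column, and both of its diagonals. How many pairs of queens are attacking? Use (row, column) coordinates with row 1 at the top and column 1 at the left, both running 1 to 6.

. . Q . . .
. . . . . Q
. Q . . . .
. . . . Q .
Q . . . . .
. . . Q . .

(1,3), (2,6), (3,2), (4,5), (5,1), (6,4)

All columns are distinct and no two queens satisfy |Δrow| = |Δcol|, so no pair attacks.

0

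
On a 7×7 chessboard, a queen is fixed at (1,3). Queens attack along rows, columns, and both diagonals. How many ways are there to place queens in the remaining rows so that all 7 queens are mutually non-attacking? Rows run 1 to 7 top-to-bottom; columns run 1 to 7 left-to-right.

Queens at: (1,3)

6

Branch on row 2: col 1 → 2; col 5 → 1; col 6 → 1; col 7 → 2.
Sum: 2 + 1 + 1 + 2 = 6.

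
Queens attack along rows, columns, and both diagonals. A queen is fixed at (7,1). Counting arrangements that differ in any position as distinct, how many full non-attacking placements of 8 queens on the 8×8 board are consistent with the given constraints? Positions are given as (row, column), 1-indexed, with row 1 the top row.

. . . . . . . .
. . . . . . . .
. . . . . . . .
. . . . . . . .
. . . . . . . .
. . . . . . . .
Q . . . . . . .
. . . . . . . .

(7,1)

8

Branch on row 1: col 2 → 1; col 3 → 1; col 4 → 2; col 5 → 1; col 6 → 3; col 8 → 0.
Sum: 1 + 1 + 2 + 1 + 3 + 0 = 8.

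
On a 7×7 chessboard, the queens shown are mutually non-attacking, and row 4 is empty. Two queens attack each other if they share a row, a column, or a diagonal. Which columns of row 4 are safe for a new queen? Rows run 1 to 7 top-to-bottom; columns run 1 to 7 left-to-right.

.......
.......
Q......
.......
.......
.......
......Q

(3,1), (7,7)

columns 3, 5, 6

(3,1) attacks row 4 at column 1 and diagonals 2.
(7,7) attacks row 4 at column 7 and diagonals 4.
Attacked columns: {1, 2, 4, 7}. Safe: {3, 5, 6}.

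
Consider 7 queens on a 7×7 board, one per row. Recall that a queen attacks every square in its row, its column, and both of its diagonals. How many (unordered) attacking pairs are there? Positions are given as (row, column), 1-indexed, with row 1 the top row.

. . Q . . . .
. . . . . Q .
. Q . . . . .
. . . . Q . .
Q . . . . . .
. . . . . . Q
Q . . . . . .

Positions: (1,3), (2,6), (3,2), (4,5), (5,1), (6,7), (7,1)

Same column: (5,1)–(7,1) (column 1).
Same diagonal: (2,6)–(7,1) (|2−7| = |6−1| = 5); (4,5)–(6,7) (|4−6| = |5−7| = 2).
Total attacking pairs: 3.

3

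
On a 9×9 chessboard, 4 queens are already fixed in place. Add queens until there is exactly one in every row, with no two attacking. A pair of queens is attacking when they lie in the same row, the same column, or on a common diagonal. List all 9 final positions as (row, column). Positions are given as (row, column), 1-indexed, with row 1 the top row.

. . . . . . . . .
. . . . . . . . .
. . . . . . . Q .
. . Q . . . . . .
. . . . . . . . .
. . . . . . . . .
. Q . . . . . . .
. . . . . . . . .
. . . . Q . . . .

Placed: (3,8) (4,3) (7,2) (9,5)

Row 1: attacked by (3,8)→{6,8}; (4,3)→{3,6}; (7,2)→{2,8}; (9,5)→{5}. Safe: 1, 4, 7, 9. Place at column 1.
Row 2: attacked by (1,1)→{1,2}; (3,8)→{7,8,9}; (4,3)→{1,3,5}; (7,2)→{2,7}; (9,5)→{5}. Safe: 4, 6. Place at column 6.
Row 5: attacked by (1,1)→{1,5}; (2,6)→{3,6,9}; (3,8)→{6,8}; (4,3)→{2,3,4}; (7,2)→{2,4}; (9,5)→{1,5,9}. Safe: 7. Place at column 7.
Row 6: attacked by (1,1)→{1,6}; (2,6)→{2,6}; (3,8)→{5,8}; (4,3)→{1,3,5}; (5,7)→{6,7,8}; (7,2)→{1,2,3}; (9,5)→{2,5,8}. Safe: 4, 9. Place at column 4.
Row 8: attacked by (1,1)→{1,8}; (2,6)→{6}; (3,8)→{3,8}; (4,3)→{3,7}; (5,7)→{4,7}; (6,4)→{2,4,6}; (7,2)→{1,2,3}; (9,5)→{4,5,6}. Safe: 9. Place at column 9.
Columns [1, 6, 8, 3, 7, 4, 2, 9, 5], r−c [0, -4, -5, 1, -2, 2, 5, -1, 4], r+c [2, 8, 11, 7, 12, 10, 9, 17, 14] are all distinct, so no two queens attack.

(1,1) (2,6) (3,8) (4,3) (5,7) (6,4) (7,2) (8,9) (9,5)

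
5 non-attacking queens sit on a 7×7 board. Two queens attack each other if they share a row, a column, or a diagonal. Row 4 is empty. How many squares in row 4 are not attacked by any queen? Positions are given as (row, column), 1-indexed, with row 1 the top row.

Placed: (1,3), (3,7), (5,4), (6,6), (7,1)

1

(1,3) attacks row 4 at column 3 and diagonals 6.
(3,7) attacks row 4 at column 7 and diagonals 6.
(5,4) attacks row 4 at column 4 and diagonals 3, 5.
(6,6) attacks row 4 at column 6 and diagonals 4.
(7,1) attacks row 4 at column 1 and diagonals 4.
Attacked columns: {1, 3, 4, 5, 6, 7}. Safe: {2}.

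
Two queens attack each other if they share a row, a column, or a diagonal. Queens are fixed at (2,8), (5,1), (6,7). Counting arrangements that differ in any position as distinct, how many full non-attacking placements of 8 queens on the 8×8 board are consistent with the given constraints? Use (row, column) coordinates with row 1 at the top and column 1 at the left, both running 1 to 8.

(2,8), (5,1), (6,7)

2

Branch on row 1: col 3 → 0; col 4 → 1; col 6 → 1.
Sum: 0 + 1 + 1 = 2.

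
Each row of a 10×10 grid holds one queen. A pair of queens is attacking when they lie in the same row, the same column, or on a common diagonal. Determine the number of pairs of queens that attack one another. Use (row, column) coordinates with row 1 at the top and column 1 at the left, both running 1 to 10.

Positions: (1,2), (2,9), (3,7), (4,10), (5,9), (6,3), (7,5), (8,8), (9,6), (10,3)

Same column: (2,9)–(5,9) (column 9); (6,3)–(10,3) (column 3).
Same diagonal: (3,7)–(5,9) (|3−5| = |7−9| = 2); (4,10)–(5,9) (|4−5| = |10−9| = 1); (6,3)–(9,6) (|6−9| = |3−6| = 3).
Total attacking pairs: 5.

5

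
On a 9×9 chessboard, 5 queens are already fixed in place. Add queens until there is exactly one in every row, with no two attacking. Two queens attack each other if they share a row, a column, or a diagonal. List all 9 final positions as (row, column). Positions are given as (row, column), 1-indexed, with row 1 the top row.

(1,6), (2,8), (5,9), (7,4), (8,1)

Row 3: attacked by (1,6)→{4,6,8}; (2,8)→{7,8,9}; (5,9)→{7,9}; (7,4)→{4,8}; (8,1)→{1,6}. Safe: 2, 3, 5. Place at column 5.
Row 4: attacked by (1,6)→{3,6,9}; (2,8)→{6,8}; (3,5)→{4,5,6}; (5,9)→{8,9}; (7,4)→{1,4,7}; (8,1)→{1,5}. Safe: 2. Place at column 2.
Row 6: attacked by (1,6)→{1,6}; (2,8)→{4,8}; (3,5)→{2,5,8}; (4,2)→{2,4}; (5,9)→{8,9}; (7,4)→{3,4,5}; (8,1)→{1,3}. Safe: 7. Place at column 7.
Row 9: attacked by (1,6)→{6}; (2,8)→{1,8}; (3,5)→{5}; (4,2)→{2,7}; (5,9)→{5,9}; (6,7)→{4,7}; (7,4)→{2,4,6}; (8,1)→{1,2}. Safe: 3. Place at column 3.
Columns [6, 8, 5, 2, 9, 7, 4, 1, 3], r−c [-5, -6, -2, 2, -4, -1, 3, 7, 6], r+c [7, 10, 8, 6, 14, 13, 11, 9, 12] are all distinct, so no two queens attack.

(1,6) (2,8) (3,5) (4,2) (5,9) (6,7) (7,4) (8,1) (9,3)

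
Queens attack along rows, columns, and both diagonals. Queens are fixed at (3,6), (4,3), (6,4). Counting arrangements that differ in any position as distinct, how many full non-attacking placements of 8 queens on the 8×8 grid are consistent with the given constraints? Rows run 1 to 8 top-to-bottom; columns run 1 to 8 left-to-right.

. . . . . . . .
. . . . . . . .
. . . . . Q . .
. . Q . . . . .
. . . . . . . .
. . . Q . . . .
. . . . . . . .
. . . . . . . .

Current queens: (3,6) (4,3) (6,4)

1

Branch on row 1: col 1 → 0; col 2 → 0; col 5 → 0; col 7 → 1.
Sum: 0 + 0 + 0 + 1 = 1.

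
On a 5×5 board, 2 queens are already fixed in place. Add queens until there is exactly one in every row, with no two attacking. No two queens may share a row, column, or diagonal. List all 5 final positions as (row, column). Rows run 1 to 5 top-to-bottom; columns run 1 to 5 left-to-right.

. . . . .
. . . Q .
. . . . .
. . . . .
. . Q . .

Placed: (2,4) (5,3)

(1,1) (2,4) (3,2) (4,5) (5,3)

Row 1: attacked by (2,4)→{3,4,5}; (5,3)→{3}. Safe: 1, 2. Place at column 1.
Row 3: attacked by (1,1)→{1,3}; (2,4)→{3,4,5}; (5,3)→{1,3,5}. Safe: 2. Place at column 2.
Row 4: attacked by (1,1)→{1,4}; (2,4)→{2,4}; (3,2)→{1,2,3}; (5,3)→{2,3,4}. Safe: 5. Place at column 5.
Columns [1, 4, 2, 5, 3], r−c [0, -2, 1, -1, 2], r+c [2, 6, 5, 9, 8] are all distinct, so no two queens attack.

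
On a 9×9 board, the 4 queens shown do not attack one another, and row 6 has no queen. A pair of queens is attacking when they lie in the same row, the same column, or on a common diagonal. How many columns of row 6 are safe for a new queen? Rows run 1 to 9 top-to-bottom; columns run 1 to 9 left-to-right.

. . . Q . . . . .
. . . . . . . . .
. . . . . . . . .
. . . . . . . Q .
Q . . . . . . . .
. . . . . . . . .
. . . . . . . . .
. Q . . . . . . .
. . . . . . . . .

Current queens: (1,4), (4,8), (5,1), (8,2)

(1,4) attacks row 6 at column 4 and diagonals 9.
(4,8) attacks row 6 at column 8 and diagonals 6.
(5,1) attacks row 6 at column 1 and diagonals 2.
(8,2) attacks row 6 at column 2 and diagonals 4.
Attacked columns: {1, 2, 4, 6, 8, 9}. Safe: {3, 5, 7}.

3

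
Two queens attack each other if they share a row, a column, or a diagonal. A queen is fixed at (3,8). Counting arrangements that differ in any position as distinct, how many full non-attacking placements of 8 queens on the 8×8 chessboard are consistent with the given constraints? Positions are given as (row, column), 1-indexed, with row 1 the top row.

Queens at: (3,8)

16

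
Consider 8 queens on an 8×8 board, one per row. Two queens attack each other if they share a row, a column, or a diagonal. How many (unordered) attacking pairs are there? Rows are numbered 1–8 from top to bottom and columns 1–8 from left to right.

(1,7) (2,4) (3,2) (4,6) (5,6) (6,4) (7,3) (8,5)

6

Same column: (2,4)–(6,4) (column 4); (4,6)–(5,6) (column 6).
Same diagonal: (2,4)–(4,6) (|2−4| = |4−6| = 2); (4,6)–(6,4) (|4−6| = |6−4| = 2); (4,6)–(7,3) (|4−7| = |6−3| = 3); (6,4)–(7,3) (|6−7| = |4−3| = 1).
Total attacking pairs: 6.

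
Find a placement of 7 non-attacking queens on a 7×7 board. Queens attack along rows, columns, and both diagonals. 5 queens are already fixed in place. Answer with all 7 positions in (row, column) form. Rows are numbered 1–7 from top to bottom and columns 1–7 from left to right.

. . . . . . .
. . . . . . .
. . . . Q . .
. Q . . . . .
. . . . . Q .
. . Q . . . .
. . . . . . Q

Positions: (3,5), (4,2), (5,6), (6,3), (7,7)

(1,4) (2,1) (3,5) (4,2) (5,6) (6,3) (7,7)

Row 1: attacked by (3,5)→{3,5,7}; (4,2)→{2,5}; (5,6)→{2,6}; (6,3)→{3}; (7,7)→{1,7}. Safe: 4. Place at column 4.
Row 2: attacked by (1,4)→{3,4,5}; (3,5)→{4,5,6}; (4,2)→{2,4}; (5,6)→{3,6}; (6,3)→{3,7}; (7,7)→{2,7}. Safe: 1. Place at column 1.
Columns [4, 1, 5, 2, 6, 3, 7], r−c [-3, 1, -2, 2, -1, 3, 0], r+c [5, 3, 8, 6, 11, 9, 14] are all distinct, so no two queens attack.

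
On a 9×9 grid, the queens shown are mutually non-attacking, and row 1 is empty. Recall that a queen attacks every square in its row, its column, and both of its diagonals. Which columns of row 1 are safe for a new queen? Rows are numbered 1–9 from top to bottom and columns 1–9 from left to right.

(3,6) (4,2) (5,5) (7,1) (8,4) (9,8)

(3,6) attacks row 1 at column 6 and diagonals 4, 8.
(4,2) attacks row 1 at column 2 and diagonals 5.
(5,5) attacks row 1 at column 5 and diagonals 1, 9.
(7,1) attacks row 1 at column 1 and diagonals 7.
(8,4) attacks row 1 at column 4.
(9,8) attacks row 1 at column 8.
Attacked columns: {1, 2, 4, 5, 6, 7, 8, 9}. Safe: {3}.

columns 3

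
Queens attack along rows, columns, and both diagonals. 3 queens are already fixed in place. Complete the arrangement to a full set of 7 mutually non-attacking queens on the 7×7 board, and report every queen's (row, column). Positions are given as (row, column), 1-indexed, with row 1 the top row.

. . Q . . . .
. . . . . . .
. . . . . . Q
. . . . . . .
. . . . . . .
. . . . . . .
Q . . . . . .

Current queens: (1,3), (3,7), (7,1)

(1,3) (2,5) (3,7) (4,2) (5,4) (6,6) (7,1)

Row 2: attacked by (1,3)→{2,3,4}; (3,7)→{6,7}; (7,1)→{1,6}. Safe: 5. Place at column 5.
Row 4: attacked by (1,3)→{3,6}; (2,5)→{3,5,7}; (3,7)→{6,7}; (7,1)→{1,4}. Safe: 2. Place at column 2.
Row 5: attacked by (1,3)→{3,7}; (2,5)→{2,5}; (3,7)→{5,7}; (4,2)→{1,2,3}; (7,1)→{1,3}. Safe: 4, 6. Place at column 4.
Row 6: attacked by (1,3)→{3}; (2,5)→{1,5}; (3,7)→{4,7}; (4,2)→{2,4}; (5,4)→{3,4,5}; (7,1)→{1,2}. Safe: 6. Place at column 6.
Columns [3, 5, 7, 2, 4, 6, 1], r−c [-2, -3, -4, 2, 1, 0, 6], r+c [4, 7, 10, 6, 9, 12, 8] are all distinct, so no two queens attack.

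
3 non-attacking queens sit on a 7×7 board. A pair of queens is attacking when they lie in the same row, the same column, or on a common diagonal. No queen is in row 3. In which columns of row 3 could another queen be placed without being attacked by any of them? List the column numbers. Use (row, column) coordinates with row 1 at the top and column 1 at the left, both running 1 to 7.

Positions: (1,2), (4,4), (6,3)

(1,2) attacks row 3 at column 2 and diagonals 4.
(4,4) attacks row 3 at column 4 and diagonals 3, 5.
(6,3) attacks row 3 at column 3 and diagonals 6.
Attacked columns: {2, 3, 4, 5, 6}. Safe: {1, 7}.

columns 1, 7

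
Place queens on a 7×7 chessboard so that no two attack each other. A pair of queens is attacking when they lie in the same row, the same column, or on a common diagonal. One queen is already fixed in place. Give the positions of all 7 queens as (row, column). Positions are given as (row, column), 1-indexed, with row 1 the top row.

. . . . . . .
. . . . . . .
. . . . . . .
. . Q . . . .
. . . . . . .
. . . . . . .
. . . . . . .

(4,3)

Row 1: attacked by (4,3)→{3,6}. Safe: 1, 2, 4, 5, 7. Place at column 4.
Row 2: attacked by (1,4)→{3,4,5}; (4,3)→{1,3,5}. Safe: 2, 6, 7. Place at column 6.
Row 3: attacked by (1,4)→{2,4,6}; (2,6)→{5,6,7}; (4,3)→{2,3,4}. Safe: 1. Place at column 1.
Row 5: attacked by (1,4)→{4}; (2,6)→{3,6}; (3,1)→{1,3}; (4,3)→{2,3,4}. Safe: 5, 7. Place at column 5.
Row 6: attacked by (1,4)→{4}; (2,6)→{2,6}; (3,1)→{1,4}; (4,3)→{1,3,5}; (5,5)→{4,5,6}. Safe: 7. Place at column 7.
Row 7: attacked by (1,4)→{4}; (2,6)→{1,6}; (3,1)→{1,5}; (4,3)→{3,6}; (5,5)→{3,5,7}; (6,7)→{6,7}. Safe: 2. Place at column 2.
Columns [4, 6, 1, 3, 5, 7, 2], r−c [-3, -4, 2, 1, 0, -1, 5], r+c [5, 8, 4, 7, 10, 13, 9] are all distinct, so no two queens attack.

(1,4) (2,6) (3,1) (4,3) (5,5) (6,7) (7,2)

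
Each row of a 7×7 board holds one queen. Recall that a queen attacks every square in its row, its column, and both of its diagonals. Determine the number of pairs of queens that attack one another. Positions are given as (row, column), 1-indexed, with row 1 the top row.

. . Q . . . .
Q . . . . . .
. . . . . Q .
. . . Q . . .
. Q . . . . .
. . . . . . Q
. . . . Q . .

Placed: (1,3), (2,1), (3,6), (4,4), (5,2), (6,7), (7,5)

All columns are distinct and no two queens satisfy |Δrow| = |Δcol|, so no pair attacks.

0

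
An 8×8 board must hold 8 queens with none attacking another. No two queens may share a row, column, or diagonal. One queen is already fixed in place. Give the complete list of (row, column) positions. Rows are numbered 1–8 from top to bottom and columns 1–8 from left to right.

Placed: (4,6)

(1,8) (2,3) (3,1) (4,6) (5,2) (6,5) (7,7) (8,4)

Row 1: attacked by (4,6)→{3,6}. Safe: 1, 2, 4, 5, 7, 8. Place at column 8.
Row 2: attacked by (1,8)→{7,8}; (4,6)→{4,6,8}. Safe: 1, 2, 3, 5. Place at column 3.
Row 3: attacked by (1,8)→{6,8}; (2,3)→{2,3,4}; (4,6)→{5,6,7}. Safe: 1. Place at column 1.
Row 5: attacked by (1,8)→{4,8}; (2,3)→{3,6}; (3,1)→{1,3}; (4,6)→{5,6,7}. Safe: 2. Place at column 2.
Row 6: attacked by (1,8)→{3,8}; (2,3)→{3,7}; (3,1)→{1,4}; (4,6)→{4,6,8}; (5,2)→{1,2,3}. Safe: 5. Place at column 5.
Row 7: attacked by (1,8)→{2,8}; (2,3)→{3,8}; (3,1)→{1,5}; (4,6)→{3,6}; (5,2)→{2,4}; (6,5)→{4,5,6}. Safe: 7. Place at column 7.
Row 8: attacked by (1,8)→{1,8}; (2,3)→{3}; (3,1)→{1,6}; (4,6)→{2,6}; (5,2)→{2,5}; (6,5)→{3,5,7}; (7,7)→{6,7,8}. Safe: 4. Place at column 4.
Columns [8, 3, 1, 6, 2, 5, 7, 4], r−c [-7, -1, 2, -2, 3, 1, 0, 4], r+c [9, 5, 4, 10, 7, 11, 14, 12] are all distinct, so no two queens attack.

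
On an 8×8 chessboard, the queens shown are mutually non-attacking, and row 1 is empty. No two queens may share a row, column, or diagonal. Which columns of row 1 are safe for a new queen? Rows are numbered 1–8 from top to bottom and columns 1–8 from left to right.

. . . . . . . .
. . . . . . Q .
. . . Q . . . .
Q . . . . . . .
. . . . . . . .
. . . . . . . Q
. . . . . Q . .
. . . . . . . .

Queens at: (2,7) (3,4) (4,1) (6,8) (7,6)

(2,7) attacks row 1 at column 7 and diagonals 6, 8.
(3,4) attacks row 1 at column 4 and diagonals 2, 6.
(4,1) attacks row 1 at column 1 and diagonals 4.
(6,8) attacks row 1 at column 8 and diagonals 3.
(7,6) attacks row 1 at column 6.
Attacked columns: {1, 2, 3, 4, 6, 7, 8}. Safe: {5}.

columns 5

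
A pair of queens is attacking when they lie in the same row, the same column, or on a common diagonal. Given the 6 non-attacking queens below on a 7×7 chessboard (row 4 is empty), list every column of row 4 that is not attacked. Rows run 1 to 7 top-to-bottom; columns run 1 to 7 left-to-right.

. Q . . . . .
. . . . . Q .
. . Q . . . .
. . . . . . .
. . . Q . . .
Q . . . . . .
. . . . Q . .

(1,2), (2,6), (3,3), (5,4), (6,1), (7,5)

columns 7

(1,2) attacks row 4 at column 2 and diagonals 5.
(2,6) attacks row 4 at column 6 and diagonals 4.
(3,3) attacks row 4 at column 3 and diagonals 2, 4.
(5,4) attacks row 4 at column 4 and diagonals 3, 5.
(6,1) attacks row 4 at column 1 and diagonals 3.
(7,5) attacks row 4 at column 5 and diagonals 2.
Attacked columns: {1, 2, 3, 4, 5, 6}. Safe: {7}.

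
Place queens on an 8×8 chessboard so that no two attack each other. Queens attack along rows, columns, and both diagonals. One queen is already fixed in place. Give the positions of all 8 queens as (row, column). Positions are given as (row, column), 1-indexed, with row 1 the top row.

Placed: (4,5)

(1,6) (2,4) (3,1) (4,5) (5,8) (6,2) (7,7) (8,3)

Row 1: attacked by (4,5)→{2,5,8}. Safe: 1, 3, 4, 6, 7. Place at column 6.
Row 2: attacked by (1,6)→{5,6,7}; (4,5)→{3,5,7}. Safe: 1, 2, 4, 8. Place at column 4.
Row 3: attacked by (1,6)→{4,6,8}; (2,4)→{3,4,5}; (4,5)→{4,5,6}. Safe: 1, 2, 7. Place at column 1.
Row 5: attacked by (1,6)→{2,6}; (2,4)→{1,4,7}; (3,1)→{1,3}; (4,5)→{4,5,6}. Safe: 8. Place at column 8.
Row 6: attacked by (1,6)→{1,6}; (2,4)→{4,8}; (3,1)→{1,4}; (4,5)→{3,5,7}; (5,8)→{7,8}. Safe: 2. Place at column 2.
Row 7: attacked by (1,6)→{6}; (2,4)→{4}; (3,1)→{1,5}; (4,5)→{2,5,8}; (5,8)→{6,8}; (6,2)→{1,2,3}. Safe: 7. Place at column 7.
Row 8: attacked by (1,6)→{6}; (2,4)→{4}; (3,1)→{1,6}; (4,5)→{1,5}; (5,8)→{5,8}; (6,2)→{2,4}; (7,7)→{6,7,8}. Safe: 3. Place at column 3.
Columns [6, 4, 1, 5, 8, 2, 7, 3], r−c [-5, -2, 2, -1, -3, 4, 0, 5], r+c [7, 6, 4, 9, 13, 8, 14, 11] are all distinct, so no two queens attack.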